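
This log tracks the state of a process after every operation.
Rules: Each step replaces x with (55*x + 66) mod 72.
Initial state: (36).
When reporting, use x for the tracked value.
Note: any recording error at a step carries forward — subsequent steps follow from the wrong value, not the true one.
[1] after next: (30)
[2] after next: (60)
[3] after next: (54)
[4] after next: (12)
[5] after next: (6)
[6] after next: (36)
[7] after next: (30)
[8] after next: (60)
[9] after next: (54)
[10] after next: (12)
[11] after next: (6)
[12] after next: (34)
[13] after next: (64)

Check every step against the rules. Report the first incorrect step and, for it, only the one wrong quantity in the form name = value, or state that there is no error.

step 12, x = 36

step 1: x = (55*36 + 66) mod 72 = 30 -> consistent with the log
step 2: x = (55*30 + 66) mod 72 = 60 -> no discrepancy
step 3: x = (55*60 + 66) mod 72 = 54 -> in agreement
step 4: x = (55*54 + 66) mod 72 = 12 -> confirmed correct
step 5: x = (55*12 + 66) mod 72 = 6 -> verified
step 6: x = (55*6 + 66) mod 72 = 36 -> same as recorded
step 7: x = (55*36 + 66) mod 72 = 30 -> exactly as logged
step 8: x = (55*30 + 66) mod 72 = 60 -> no discrepancy
step 9: x = (55*60 + 66) mod 72 = 54 -> same as recorded
step 10: x = (55*54 + 66) mod 72 = 12 -> matches
step 11: x = (55*12 + 66) mod 72 = 6 -> checks out
step 12: x = (55*6 + 66) mod 72 = 36 -> not what was recorded
First incorrect step: 12; the correct value is x = 36.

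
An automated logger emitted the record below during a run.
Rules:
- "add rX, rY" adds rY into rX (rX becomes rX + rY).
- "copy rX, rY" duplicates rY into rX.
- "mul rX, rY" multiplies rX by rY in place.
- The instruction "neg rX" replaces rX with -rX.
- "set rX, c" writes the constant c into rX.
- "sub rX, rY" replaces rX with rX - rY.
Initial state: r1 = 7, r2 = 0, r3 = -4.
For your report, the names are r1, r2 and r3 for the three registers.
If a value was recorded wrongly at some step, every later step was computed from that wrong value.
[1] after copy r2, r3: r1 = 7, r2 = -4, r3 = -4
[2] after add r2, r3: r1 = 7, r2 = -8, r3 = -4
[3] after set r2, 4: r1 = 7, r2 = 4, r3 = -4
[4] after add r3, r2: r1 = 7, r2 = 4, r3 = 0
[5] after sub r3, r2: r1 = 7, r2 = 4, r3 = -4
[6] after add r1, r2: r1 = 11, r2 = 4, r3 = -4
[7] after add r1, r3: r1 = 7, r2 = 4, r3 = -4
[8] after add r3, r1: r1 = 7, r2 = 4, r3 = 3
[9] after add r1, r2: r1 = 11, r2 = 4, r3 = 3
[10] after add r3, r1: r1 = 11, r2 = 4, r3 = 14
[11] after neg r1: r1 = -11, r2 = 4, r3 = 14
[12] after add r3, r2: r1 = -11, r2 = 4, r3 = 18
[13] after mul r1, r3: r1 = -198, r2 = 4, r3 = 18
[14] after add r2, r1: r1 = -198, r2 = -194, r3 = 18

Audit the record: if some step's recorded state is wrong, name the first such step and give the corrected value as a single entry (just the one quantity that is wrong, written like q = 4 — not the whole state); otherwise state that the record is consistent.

no error

Step 1: r2 = -4 — matches.
Step 2: r2 = -4 + -4 = -8 — no discrepancy.
Step 3: r2 = 4 — matches.
Step 4: r3 = -4 + 4 = 0 — in agreement.
Step 5: r3 = 0 - 4 = -4 — consistent with the record.
Step 6: r1 = 7 + 4 = 11 — in agreement.
Step 7: r1 = 11 + -4 = 7 — in agreement.
Step 8: r3 = -4 + 7 = 3 — agrees with the record.
Step 9: r1 = 7 + 4 = 11 — exactly as logged.
Step 10: r3 = 3 + 11 = 14 — consistent with the record.
Step 11: r1 = -(11) = -11 — agrees with the record.
Step 12: r3 = 14 + 4 = 18 — verified.
Step 13: r1 = -11 * 18 = -198 — consistent with the record.
Step 14: r2 = 4 + -198 = -194 — same as recorded.
All entries verified; no error found.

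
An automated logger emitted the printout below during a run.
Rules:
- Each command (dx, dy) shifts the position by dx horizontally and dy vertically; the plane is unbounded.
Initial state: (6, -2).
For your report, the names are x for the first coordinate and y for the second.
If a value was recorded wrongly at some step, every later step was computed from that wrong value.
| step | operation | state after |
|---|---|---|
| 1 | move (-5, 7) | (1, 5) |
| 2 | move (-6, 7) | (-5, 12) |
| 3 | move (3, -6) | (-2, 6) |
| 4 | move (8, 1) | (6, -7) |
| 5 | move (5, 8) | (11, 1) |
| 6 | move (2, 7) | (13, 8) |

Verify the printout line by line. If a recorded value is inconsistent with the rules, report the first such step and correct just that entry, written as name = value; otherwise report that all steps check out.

Step 1: x = 6 + (-5) = 1, y = -2 + (7) = 5 — confirmed correct.
Step 2: x = 1 + (-6) = -5, y = 5 + (7) = 12 — checks out.
Step 3: x = -5 + (3) = -2, y = 12 + (-6) = 6 — no discrepancy.
Step 4: x = -2 + (8) = 6, y = 6 + (1) = 7 — not what was recorded.
The audit stops at step 4: the recorded entry is wrong and should be y = 7.

step 4, y = 7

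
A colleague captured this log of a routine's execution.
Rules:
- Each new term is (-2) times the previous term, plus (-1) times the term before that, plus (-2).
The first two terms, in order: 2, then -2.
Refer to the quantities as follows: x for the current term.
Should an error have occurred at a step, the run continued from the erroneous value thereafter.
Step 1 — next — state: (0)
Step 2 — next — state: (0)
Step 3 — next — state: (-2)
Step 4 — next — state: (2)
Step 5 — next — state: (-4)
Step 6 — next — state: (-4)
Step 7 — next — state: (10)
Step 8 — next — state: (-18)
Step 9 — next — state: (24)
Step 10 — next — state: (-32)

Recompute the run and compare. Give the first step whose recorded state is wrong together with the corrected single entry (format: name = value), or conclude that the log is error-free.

step 6, x = 4

Recomputing the run from the initial state:
step 1: x = 0
step 2: x = 0
step 3: x = -2
step 4: x = 2
step 5: x = -4
step 6: x = 4
step 7: x = -6
step 8: x = 6
step 9: x = -8
step 10: x = 8
The first disagreement with the log is at step 6, where the value should be x = 4.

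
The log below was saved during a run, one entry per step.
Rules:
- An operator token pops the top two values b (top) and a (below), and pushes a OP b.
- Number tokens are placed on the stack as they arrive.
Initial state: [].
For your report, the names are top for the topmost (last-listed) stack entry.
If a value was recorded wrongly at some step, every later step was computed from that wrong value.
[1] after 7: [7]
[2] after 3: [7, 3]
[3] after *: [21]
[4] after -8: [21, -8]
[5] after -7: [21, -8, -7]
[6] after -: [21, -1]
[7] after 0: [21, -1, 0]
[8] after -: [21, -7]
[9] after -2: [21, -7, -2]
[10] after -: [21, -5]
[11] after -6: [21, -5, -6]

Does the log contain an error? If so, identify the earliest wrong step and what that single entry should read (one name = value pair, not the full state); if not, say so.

Recomputing the run from the initial state:
step 1: [7]
step 2: [7, 3]
step 3: [21]
step 4: [21, -8]
step 5: [21, -8, -7]
step 6: [21, -1]
step 7: [21, -1, 0]
step 8: [21, -1]
step 9: [21, -1, -2]
step 10: [21, 1]
step 11: [21, 1, -6]
The first disagreement with the log is at step 8, where the value should be top = -1.

step 8, top = -1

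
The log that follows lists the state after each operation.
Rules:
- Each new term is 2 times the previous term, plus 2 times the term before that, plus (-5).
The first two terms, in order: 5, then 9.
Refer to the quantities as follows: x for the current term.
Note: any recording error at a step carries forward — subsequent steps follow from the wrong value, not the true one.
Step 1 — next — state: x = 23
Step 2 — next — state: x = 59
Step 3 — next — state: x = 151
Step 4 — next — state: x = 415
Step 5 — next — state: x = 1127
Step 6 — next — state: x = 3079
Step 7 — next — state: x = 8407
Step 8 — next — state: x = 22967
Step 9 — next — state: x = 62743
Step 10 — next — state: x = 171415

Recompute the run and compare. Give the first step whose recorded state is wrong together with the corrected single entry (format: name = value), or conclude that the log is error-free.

step 1: x = 2*(9) + (2)*(5) + (-5) = 23 -> matches
step 2: x = 2*(23) + (2)*(9) + (-5) = 59 -> matches
step 3: x = 2*(59) + (2)*(23) + (-5) = 159 -> first mismatch against the log
Conclusion: step 3 carries the first error; the entry should be x = 159.

step 3, x = 159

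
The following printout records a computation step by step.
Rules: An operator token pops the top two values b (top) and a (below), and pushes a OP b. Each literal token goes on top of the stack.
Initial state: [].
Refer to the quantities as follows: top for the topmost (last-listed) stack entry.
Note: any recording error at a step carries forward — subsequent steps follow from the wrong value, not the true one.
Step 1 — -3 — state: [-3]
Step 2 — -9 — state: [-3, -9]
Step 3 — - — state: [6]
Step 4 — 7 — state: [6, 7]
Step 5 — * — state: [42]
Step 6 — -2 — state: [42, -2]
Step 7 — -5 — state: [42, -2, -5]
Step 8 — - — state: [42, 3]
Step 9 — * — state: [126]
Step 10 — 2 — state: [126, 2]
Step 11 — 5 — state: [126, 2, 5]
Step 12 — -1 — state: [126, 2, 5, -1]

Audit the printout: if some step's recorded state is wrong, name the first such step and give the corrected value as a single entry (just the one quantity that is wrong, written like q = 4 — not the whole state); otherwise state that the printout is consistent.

no error

step 1: push -3: top = -3 -> confirmed correct
step 2: push -9: top = -9 -> same as recorded
step 3: -3 - -9 = 6 -> exactly as logged
step 4: push 7: top = 7 -> in agreement
step 5: 6 * 7 = 42 -> verified
step 6: push -2: top = -2 -> checks out
step 7: push -5: top = -5 -> consistent with the printout
step 8: -2 - -5 = 3 -> no discrepancy
step 9: 42 * 3 = 126 -> agrees with the printout
step 10: push 2: top = 2 -> verified
step 11: push 5: top = 5 -> confirmed correct
step 12: push -1: top = -1 -> in agreement
Each recorded entry agrees with the recomputation.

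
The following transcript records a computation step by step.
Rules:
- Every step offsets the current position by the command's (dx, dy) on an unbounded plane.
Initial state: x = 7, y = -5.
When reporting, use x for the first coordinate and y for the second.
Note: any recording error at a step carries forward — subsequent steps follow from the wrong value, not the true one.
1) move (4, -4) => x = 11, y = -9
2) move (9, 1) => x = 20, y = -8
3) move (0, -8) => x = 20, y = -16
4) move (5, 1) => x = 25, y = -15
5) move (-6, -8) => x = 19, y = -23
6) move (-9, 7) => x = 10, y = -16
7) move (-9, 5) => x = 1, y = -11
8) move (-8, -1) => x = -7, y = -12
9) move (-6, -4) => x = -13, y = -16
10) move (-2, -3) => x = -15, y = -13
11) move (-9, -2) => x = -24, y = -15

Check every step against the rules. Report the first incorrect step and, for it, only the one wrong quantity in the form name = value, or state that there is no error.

step 10, y = -19

step 1: x = 7 + (4) = 11, y = -5 + (-4) = -9 -> verified
step 2: x = 11 + (9) = 20, y = -9 + (1) = -8 -> exactly as logged
step 3: x = 20 + (0) = 20, y = -8 + (-8) = -16 -> checks out
step 4: x = 20 + (5) = 25, y = -16 + (1) = -15 -> no discrepancy
step 5: x = 25 + (-6) = 19, y = -15 + (-8) = -23 -> agrees with the transcript
step 6: x = 19 + (-9) = 10, y = -23 + (7) = -16 -> consistent with the transcript
step 7: x = 10 + (-9) = 1, y = -16 + (5) = -11 -> consistent with the transcript
step 8: x = 1 + (-8) = -7, y = -11 + (-1) = -12 -> consistent with the transcript
step 9: x = -7 + (-6) = -13, y = -12 + (-4) = -16 -> verified
step 10: x = -13 + (-2) = -15, y = -16 + (-3) = -19 -> the entry is off here
The earliest wrong entry is at step 10: it should read y = -19.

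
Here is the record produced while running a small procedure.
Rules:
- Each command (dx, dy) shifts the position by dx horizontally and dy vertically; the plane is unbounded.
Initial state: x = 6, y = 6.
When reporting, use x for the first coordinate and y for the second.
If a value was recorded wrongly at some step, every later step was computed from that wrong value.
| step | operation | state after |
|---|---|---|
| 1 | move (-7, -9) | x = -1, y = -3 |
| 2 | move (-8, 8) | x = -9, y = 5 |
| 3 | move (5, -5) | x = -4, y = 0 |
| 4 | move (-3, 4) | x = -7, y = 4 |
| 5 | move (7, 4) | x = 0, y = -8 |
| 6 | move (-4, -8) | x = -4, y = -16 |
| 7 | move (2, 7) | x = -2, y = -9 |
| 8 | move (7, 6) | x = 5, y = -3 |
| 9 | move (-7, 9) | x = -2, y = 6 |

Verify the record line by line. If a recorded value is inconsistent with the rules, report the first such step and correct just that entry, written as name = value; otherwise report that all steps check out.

step 5, y = 8

Recomputing the run from the initial state:
step 1: x = -1, y = -3
step 2: x = -9, y = 5
step 3: x = -4, y = 0
step 4: x = -7, y = 4
step 5: x = 0, y = 8
step 6: x = -4, y = 0
step 7: x = -2, y = 7
step 8: x = 5, y = 13
step 9: x = -2, y = 22
The first disagreement with the record is at step 5, where the value should be y = 8.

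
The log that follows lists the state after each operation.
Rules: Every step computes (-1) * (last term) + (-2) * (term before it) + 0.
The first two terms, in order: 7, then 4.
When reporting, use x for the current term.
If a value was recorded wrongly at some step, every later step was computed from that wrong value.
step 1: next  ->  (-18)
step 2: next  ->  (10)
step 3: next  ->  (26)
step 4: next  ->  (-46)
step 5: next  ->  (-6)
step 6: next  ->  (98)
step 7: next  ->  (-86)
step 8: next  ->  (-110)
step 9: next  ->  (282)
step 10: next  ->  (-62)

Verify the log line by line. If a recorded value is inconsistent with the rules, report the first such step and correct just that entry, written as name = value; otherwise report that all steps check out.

no error

Recomputing the run from the initial state:
step 1: x = -18
step 2: x = 10
step 3: x = 26
step 4: x = -46
step 5: x = -6
step 6: x = 98
step 7: x = -86
step 8: x = -110
step 9: x = 282
step 10: x = -62
This matches the log at every step.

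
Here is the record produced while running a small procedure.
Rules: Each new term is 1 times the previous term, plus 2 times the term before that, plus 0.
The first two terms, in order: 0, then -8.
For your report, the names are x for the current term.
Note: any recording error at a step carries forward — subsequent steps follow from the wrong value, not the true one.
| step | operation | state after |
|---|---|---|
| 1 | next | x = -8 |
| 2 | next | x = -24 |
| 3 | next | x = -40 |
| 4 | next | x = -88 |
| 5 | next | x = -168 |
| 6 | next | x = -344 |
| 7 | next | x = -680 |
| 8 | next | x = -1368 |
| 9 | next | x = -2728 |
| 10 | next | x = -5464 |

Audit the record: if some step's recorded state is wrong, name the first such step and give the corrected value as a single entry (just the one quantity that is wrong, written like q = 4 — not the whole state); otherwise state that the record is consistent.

step 1: x = 1*(-8) + (2)*(0) + (0) = -8 -> confirmed correct
step 2: x = 1*(-8) + (2)*(-8) + (0) = -24 -> checks out
step 3: x = 1*(-24) + (2)*(-8) + (0) = -40 -> verified
step 4: x = 1*(-40) + (2)*(-24) + (0) = -88 -> consistent with the record
step 5: x = 1*(-88) + (2)*(-40) + (0) = -168 -> confirmed correct
step 6: x = 1*(-168) + (2)*(-88) + (0) = -344 -> confirmed correct
step 7: x = 1*(-344) + (2)*(-168) + (0) = -680 -> confirmed correct
step 8: x = 1*(-680) + (2)*(-344) + (0) = -1368 -> exactly as logged
step 9: x = 1*(-1368) + (2)*(-680) + (0) = -2728 -> verified
step 10: x = 1*(-2728) + (2)*(-1368) + (0) = -5464 -> no discrepancy
The whole run recomputes cleanly — no discrepancies.

no error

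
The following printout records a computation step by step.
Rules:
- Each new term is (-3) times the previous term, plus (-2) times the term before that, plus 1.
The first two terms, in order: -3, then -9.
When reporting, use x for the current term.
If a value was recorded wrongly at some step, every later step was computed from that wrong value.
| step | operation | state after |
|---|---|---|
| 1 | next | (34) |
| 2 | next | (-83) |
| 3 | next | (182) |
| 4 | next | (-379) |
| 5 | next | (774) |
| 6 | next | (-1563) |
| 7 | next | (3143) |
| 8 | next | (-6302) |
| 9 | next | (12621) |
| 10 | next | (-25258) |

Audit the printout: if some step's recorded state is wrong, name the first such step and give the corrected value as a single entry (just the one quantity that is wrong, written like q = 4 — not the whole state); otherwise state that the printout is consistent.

step 7, x = 3142

step 1: x = -3*(-9) + (-2)*(-3) + (1) = 34 -> same as recorded
step 2: x = -3*(34) + (-2)*(-9) + (1) = -83 -> confirmed correct
step 3: x = -3*(-83) + (-2)*(34) + (1) = 182 -> exactly as logged
step 4: x = -3*(182) + (-2)*(-83) + (1) = -379 -> consistent with the printout
step 5: x = -3*(-379) + (-2)*(182) + (1) = 774 -> in agreement
step 6: x = -3*(774) + (-2)*(-379) + (1) = -1563 -> checks out
step 7: x = -3*(-1563) + (-2)*(774) + (1) = 3142 -> the printout has a different value
First incorrect step: 7; the correct value is x = 3142.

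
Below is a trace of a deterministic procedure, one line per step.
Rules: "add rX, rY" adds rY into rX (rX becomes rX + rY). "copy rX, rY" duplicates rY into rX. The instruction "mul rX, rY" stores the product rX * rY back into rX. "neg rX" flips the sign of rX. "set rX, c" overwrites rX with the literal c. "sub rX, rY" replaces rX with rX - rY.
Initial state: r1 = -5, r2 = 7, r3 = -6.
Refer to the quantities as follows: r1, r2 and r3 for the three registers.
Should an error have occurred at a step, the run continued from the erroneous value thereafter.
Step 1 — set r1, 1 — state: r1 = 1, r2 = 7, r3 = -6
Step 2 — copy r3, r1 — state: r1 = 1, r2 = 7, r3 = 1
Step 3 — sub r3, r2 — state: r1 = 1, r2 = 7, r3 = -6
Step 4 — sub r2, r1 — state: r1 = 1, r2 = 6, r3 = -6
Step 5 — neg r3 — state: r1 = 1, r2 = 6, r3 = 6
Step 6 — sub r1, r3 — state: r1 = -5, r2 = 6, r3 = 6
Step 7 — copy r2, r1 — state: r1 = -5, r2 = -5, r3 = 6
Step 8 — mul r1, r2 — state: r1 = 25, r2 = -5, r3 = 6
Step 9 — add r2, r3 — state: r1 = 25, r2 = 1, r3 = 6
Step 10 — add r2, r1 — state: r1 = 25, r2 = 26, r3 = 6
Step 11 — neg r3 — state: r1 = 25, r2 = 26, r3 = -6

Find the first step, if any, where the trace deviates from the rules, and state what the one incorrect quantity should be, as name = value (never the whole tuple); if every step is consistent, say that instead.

step 1: r1 = 1 -> consistent with the trace
step 2: r3 = 1 -> consistent with the trace
step 3: r3 = 1 - 7 = -6 -> agrees with the trace
step 4: r2 = 7 - 1 = 6 -> verified
step 5: r3 = -(-6) = 6 -> checks out
step 6: r1 = 1 - 6 = -5 -> same as recorded
step 7: r2 = -5 -> verified
step 8: r1 = -5 * -5 = 25 -> confirmed correct
step 9: r2 = -5 + 6 = 1 -> agrees with the trace
step 10: r2 = 1 + 25 = 26 -> exactly as logged
step 11: r3 = -(6) = -6 -> checks out
The whole run recomputes cleanly — no discrepancies.

no error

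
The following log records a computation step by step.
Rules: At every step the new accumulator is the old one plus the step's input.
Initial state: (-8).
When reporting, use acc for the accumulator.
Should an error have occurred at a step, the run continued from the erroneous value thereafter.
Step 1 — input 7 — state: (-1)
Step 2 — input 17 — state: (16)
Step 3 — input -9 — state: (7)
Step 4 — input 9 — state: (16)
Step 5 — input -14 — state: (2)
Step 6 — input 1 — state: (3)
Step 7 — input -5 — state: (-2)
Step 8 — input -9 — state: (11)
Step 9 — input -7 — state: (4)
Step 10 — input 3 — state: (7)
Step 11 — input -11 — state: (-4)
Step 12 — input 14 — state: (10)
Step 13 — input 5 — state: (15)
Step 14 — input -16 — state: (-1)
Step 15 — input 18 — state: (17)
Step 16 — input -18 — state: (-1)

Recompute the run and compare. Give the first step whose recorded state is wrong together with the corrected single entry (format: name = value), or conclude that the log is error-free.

step 8, acc = -11

Recomputing the run from the initial state:
step 1: acc = -1
step 2: acc = 16
step 3: acc = 7
step 4: acc = 16
step 5: acc = 2
step 6: acc = 3
step 7: acc = -2
step 8: acc = -11
step 9: acc = -18
step 10: acc = -15
step 11: acc = -26
step 12: acc = -12
step 13: acc = -7
step 14: acc = -23
step 15: acc = -5
step 16: acc = -23
The first disagreement with the log is at step 8, where the value should be acc = -11.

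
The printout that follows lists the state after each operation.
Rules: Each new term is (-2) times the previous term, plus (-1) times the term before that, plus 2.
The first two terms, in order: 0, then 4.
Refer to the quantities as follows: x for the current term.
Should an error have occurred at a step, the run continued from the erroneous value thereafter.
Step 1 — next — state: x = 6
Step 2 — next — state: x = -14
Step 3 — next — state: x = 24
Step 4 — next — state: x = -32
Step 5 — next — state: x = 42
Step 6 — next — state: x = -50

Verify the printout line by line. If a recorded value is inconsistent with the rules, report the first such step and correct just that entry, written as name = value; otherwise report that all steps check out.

Recomputing the run from the initial state:
step 1: x = -6
step 2: x = 10
step 3: x = -12
step 4: x = 16
step 5: x = -18
step 6: x = 22
The first disagreement with the printout is at step 1, where the value should be x = -6.

step 1, x = -6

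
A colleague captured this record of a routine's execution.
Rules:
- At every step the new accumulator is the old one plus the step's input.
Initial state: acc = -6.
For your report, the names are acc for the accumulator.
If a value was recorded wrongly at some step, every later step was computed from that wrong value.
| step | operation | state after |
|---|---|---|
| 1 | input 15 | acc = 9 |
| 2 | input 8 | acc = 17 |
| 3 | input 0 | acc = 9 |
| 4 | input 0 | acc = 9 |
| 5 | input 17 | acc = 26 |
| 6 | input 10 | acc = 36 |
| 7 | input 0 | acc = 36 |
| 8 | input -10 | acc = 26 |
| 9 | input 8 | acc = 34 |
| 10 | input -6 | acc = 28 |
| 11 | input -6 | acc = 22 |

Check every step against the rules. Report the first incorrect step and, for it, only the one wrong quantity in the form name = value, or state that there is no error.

Recomputing the run from the initial state:
step 1: acc = 9
step 2: acc = 17
step 3: acc = 17
step 4: acc = 17
step 5: acc = 34
step 6: acc = 44
step 7: acc = 44
step 8: acc = 34
step 9: acc = 42
step 10: acc = 36
step 11: acc = 30
The first disagreement with the record is at step 3, where the value should be acc = 17.

step 3, acc = 17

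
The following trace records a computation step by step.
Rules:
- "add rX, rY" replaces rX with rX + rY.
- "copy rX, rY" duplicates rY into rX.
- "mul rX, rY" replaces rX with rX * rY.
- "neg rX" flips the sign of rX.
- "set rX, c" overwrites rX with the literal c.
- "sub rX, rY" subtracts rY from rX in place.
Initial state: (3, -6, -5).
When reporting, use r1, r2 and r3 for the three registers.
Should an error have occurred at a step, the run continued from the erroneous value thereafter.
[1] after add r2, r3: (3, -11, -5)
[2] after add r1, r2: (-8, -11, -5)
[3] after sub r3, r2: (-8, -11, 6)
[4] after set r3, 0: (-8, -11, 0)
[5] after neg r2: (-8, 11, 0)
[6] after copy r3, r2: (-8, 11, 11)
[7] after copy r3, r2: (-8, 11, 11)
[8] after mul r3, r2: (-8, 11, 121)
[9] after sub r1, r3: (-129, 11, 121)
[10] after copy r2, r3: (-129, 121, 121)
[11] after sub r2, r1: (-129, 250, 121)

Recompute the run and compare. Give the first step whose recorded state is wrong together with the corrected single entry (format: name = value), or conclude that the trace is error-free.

no error

Step 1: r2 = -6 + -5 = -11 — verified.
Step 2: r1 = 3 + -11 = -8 — verified.
Step 3: r3 = -5 - -11 = 6 — no discrepancy.
Step 4: r3 = 0 — agrees with the trace.
Step 5: r2 = -(-11) = 11 — no discrepancy.
Step 6: r3 = 11 — in agreement.
Step 7: r3 = 11 — agrees with the trace.
Step 8: r3 = 11 * 11 = 121 — checks out.
Step 9: r1 = -8 - 121 = -129 — same as recorded.
Step 10: r2 = 121 — consistent with the trace.
Step 11: r2 = 121 - -129 = 250 — verified.
No step deviates from the rules.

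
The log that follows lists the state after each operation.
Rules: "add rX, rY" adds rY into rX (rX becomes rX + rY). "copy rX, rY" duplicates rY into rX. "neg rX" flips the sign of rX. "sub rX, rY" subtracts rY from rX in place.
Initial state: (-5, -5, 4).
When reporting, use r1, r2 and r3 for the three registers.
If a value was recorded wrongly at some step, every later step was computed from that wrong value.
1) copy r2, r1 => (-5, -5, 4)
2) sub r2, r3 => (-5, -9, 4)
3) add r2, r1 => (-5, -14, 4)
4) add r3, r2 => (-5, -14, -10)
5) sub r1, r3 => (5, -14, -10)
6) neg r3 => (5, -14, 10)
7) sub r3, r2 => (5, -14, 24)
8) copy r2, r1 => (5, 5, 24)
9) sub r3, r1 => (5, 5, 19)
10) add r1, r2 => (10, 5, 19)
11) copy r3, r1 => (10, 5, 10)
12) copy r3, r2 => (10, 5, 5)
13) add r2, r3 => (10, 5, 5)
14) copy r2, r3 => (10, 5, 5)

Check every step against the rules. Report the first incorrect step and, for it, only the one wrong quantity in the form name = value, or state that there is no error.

Recomputing the run from the initial state:
step 1: r1 = -5, r2 = -5, r3 = 4
step 2: r1 = -5, r2 = -9, r3 = 4
step 3: r1 = -5, r2 = -14, r3 = 4
step 4: r1 = -5, r2 = -14, r3 = -10
step 5: r1 = 5, r2 = -14, r3 = -10
step 6: r1 = 5, r2 = -14, r3 = 10
step 7: r1 = 5, r2 = -14, r3 = 24
step 8: r1 = 5, r2 = 5, r3 = 24
step 9: r1 = 5, r2 = 5, r3 = 19
step 10: r1 = 10, r2 = 5, r3 = 19
step 11: r1 = 10, r2 = 5, r3 = 10
step 12: r1 = 10, r2 = 5, r3 = 5
step 13: r1 = 10, r2 = 10, r3 = 5
step 14: r1 = 10, r2 = 5, r3 = 5
The first disagreement with the log is at step 13, where the value should be r2 = 10.

step 13, r2 = 10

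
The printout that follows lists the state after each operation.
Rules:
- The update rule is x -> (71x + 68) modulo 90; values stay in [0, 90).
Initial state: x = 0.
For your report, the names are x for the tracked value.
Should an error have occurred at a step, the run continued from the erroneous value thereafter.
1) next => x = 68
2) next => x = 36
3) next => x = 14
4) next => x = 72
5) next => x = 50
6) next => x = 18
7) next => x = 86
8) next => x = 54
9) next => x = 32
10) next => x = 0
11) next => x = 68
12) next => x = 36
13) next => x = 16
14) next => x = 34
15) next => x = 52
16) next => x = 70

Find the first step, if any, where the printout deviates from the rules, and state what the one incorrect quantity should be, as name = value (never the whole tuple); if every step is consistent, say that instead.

Recomputing the run from the initial state:
step 1: x = 68
step 2: x = 36
step 3: x = 14
step 4: x = 72
step 5: x = 50
step 6: x = 18
step 7: x = 86
step 8: x = 54
step 9: x = 32
step 10: x = 0
step 11: x = 68
step 12: x = 36
step 13: x = 14
step 14: x = 72
step 15: x = 50
step 16: x = 18
The first disagreement with the printout is at step 13, where the value should be x = 14.

step 13, x = 14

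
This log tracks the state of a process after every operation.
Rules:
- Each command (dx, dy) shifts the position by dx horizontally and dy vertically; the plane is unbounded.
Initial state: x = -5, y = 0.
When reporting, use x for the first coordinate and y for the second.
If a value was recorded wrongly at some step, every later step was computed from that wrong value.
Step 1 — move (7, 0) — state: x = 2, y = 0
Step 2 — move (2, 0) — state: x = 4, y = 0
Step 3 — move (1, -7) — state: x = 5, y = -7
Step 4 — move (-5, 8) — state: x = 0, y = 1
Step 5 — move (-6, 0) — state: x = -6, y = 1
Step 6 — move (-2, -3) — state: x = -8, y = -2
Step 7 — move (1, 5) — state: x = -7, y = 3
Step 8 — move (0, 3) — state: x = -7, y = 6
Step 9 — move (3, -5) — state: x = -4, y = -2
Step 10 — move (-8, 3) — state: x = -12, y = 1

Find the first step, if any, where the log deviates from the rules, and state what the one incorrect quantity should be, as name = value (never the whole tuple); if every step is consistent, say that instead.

Step 1: x = -5 + (7) = 2, y = 0 + (0) = 0 — verified.
Step 2: x = 2 + (2) = 4, y = 0 + (0) = 0 — checks out.
Step 3: x = 4 + (1) = 5, y = 0 + (-7) = -7 — in agreement.
Step 4: x = 5 + (-5) = 0, y = -7 + (8) = 1 — confirmed correct.
Step 5: x = 0 + (-6) = -6, y = 1 + (0) = 1 — consistent with the log.
Step 6: x = -6 + (-2) = -8, y = 1 + (-3) = -2 — confirmed correct.
Step 7: x = -8 + (1) = -7, y = -2 + (5) = 3 — consistent with the log.
Step 8: x = -7 + (0) = -7, y = 3 + (3) = 6 — confirmed correct.
Step 9: x = -7 + (3) = -4, y = 6 + (-5) = 1 — the recorded entry deviates here.
The earliest wrong entry is at step 9: it should read y = 1.

step 9, y = 1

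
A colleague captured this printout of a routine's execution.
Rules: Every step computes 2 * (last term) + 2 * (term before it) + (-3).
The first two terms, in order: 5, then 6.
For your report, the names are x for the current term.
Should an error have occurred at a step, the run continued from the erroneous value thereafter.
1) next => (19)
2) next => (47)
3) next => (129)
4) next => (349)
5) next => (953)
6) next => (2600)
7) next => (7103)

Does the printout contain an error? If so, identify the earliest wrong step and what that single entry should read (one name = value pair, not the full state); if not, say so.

step 6, x = 2601

step 1: x = 2*(6) + (2)*(5) + (-3) = 19 -> exactly as logged
step 2: x = 2*(19) + (2)*(6) + (-3) = 47 -> exactly as logged
step 3: x = 2*(47) + (2)*(19) + (-3) = 129 -> no discrepancy
step 4: x = 2*(129) + (2)*(47) + (-3) = 349 -> matches
step 5: x = 2*(349) + (2)*(129) + (-3) = 953 -> consistent with the printout
step 6: x = 2*(953) + (2)*(349) + (-3) = 2601 -> the printout disagrees here
The earliest wrong entry is at step 6: it should read x = 2601.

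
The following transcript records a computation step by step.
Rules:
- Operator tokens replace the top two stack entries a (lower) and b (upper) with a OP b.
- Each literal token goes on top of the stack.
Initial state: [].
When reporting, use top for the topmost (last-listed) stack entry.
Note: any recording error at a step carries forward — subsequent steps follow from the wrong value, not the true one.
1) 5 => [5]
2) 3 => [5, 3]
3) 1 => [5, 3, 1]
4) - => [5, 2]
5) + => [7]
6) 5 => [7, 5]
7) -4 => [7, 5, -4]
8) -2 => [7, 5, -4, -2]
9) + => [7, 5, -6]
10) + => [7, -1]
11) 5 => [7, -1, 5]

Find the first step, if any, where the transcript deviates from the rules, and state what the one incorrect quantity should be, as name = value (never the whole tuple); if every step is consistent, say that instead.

step 1: push 5: top = 5 -> no discrepancy
step 2: push 3: top = 3 -> matches
step 3: push 1: top = 1 -> in agreement
step 4: 3 - 1 = 2 -> confirmed correct
step 5: 5 + 2 = 7 -> no discrepancy
step 6: push 5: top = 5 -> checks out
step 7: push -4: top = -4 -> no discrepancy
step 8: push -2: top = -2 -> exactly as logged
step 9: -4 + -2 = -6 -> matches
step 10: 5 + -6 = -1 -> consistent with the transcript
step 11: push 5: top = 5 -> verified
All steps check out; nothing to correct.

no error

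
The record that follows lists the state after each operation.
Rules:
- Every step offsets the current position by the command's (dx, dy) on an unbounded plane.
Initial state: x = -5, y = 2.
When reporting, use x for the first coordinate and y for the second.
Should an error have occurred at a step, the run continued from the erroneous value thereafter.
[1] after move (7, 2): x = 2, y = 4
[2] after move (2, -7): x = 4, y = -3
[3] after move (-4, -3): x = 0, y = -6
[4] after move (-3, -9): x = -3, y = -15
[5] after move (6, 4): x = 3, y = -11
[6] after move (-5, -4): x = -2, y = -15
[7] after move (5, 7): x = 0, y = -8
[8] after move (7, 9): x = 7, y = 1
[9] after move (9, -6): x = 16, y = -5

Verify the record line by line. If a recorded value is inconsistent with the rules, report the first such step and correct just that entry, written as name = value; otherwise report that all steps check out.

1. x = -5 + (7) = 2, y = 2 + (2) = 4 (same as recorded)
2. x = 2 + (2) = 4, y = 4 + (-7) = -3 (checks out)
3. x = 4 + (-4) = 0, y = -3 + (-3) = -6 (no discrepancy)
4. x = 0 + (-3) = -3, y = -6 + (-9) = -15 (consistent with the record)
5. x = -3 + (6) = 3, y = -15 + (4) = -11 (same as recorded)
6. x = 3 + (-5) = -2, y = -11 + (-4) = -15 (consistent with the record)
7. x = -2 + (5) = 3, y = -15 + (7) = -8 (first mismatch against the record)
First deviation found at step 7; the corrected entry is x = 3.

step 7, x = 3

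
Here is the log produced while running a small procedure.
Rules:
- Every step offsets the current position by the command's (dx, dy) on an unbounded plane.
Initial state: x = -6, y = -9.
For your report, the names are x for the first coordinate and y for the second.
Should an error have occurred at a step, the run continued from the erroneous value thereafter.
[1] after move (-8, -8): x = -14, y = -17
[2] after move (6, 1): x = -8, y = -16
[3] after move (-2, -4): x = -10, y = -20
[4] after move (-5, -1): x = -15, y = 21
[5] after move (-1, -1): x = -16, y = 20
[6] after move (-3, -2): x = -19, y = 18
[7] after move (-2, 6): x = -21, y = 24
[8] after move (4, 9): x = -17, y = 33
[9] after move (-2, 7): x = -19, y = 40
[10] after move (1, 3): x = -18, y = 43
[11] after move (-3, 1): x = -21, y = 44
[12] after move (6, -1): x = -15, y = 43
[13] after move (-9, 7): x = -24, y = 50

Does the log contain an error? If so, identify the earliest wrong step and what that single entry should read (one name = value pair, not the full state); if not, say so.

1. x = -6 + (-8) = -14, y = -9 + (-8) = -17 (exactly as logged)
2. x = -14 + (6) = -8, y = -17 + (1) = -16 (verified)
3. x = -8 + (-2) = -10, y = -16 + (-4) = -20 (exactly as logged)
4. x = -10 + (-5) = -15, y = -20 + (-1) = -21 (the log disagrees here)
The audit stops at step 4: the recorded entry is wrong and should be y = -21.

step 4, y = -21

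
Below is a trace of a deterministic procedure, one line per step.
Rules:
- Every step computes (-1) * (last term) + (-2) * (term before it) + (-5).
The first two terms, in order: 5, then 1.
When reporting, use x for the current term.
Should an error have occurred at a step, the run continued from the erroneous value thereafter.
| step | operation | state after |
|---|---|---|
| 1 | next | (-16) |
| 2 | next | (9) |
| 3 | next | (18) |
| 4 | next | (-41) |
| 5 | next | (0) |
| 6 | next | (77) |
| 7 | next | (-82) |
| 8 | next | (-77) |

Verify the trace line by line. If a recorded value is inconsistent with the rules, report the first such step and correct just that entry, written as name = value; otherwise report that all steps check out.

no error

step 1: x = -1*(1) + (-2)*(5) + (-5) = -16 -> exactly as logged
step 2: x = -1*(-16) + (-2)*(1) + (-5) = 9 -> agrees with the trace
step 3: x = -1*(9) + (-2)*(-16) + (-5) = 18 -> consistent with the trace
step 4: x = -1*(18) + (-2)*(9) + (-5) = -41 -> checks out
step 5: x = -1*(-41) + (-2)*(18) + (-5) = 0 -> same as recorded
step 6: x = -1*(0) + (-2)*(-41) + (-5) = 77 -> exactly as logged
step 7: x = -1*(77) + (-2)*(0) + (-5) = -82 -> checks out
step 8: x = -1*(-82) + (-2)*(77) + (-5) = -77 -> checks out
Every step is consistent.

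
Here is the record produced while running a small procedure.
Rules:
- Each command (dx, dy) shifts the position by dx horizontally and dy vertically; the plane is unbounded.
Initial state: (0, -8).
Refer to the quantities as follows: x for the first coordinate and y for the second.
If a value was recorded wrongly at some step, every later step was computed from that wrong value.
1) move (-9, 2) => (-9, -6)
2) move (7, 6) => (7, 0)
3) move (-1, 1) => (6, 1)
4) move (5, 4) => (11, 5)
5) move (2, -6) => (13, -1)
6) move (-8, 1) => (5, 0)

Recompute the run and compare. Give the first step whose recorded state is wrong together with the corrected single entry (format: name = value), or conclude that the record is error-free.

step 2, x = -2

step 1: x = 0 + (-9) = -9, y = -8 + (2) = -6 -> consistent with the record
step 2: x = -9 + (7) = -2, y = -6 + (6) = 0 -> the recorded entry deviates here
Step 2 is the first one off; corrected, x = -2.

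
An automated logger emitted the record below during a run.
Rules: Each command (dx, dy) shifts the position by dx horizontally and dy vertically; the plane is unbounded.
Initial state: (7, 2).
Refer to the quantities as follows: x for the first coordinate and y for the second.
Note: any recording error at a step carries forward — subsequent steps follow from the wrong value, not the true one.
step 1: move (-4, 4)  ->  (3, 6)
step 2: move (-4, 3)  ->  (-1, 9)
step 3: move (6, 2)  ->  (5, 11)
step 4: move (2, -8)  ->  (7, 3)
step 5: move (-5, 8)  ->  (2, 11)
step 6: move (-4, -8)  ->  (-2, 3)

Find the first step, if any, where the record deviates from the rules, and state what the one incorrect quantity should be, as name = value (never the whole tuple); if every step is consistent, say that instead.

Recomputing the run from the initial state:
step 1: x = 3, y = 6
step 2: x = -1, y = 9
step 3: x = 5, y = 11
step 4: x = 7, y = 3
step 5: x = 2, y = 11
step 6: x = -2, y = 3
This matches the record at every step.

no error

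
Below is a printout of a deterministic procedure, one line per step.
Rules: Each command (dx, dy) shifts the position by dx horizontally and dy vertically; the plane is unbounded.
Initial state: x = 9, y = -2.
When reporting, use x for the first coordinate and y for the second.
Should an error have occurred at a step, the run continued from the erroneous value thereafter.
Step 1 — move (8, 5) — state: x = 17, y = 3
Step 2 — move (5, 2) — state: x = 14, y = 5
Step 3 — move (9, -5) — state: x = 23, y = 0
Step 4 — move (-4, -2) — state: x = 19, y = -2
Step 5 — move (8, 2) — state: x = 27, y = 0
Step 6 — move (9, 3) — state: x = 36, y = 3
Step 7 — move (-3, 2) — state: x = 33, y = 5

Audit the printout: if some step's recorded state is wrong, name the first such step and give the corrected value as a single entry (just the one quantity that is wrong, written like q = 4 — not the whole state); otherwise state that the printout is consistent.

step 2, x = 22

step 1: x = 9 + (8) = 17, y = -2 + (5) = 3 -> same as recorded
step 2: x = 17 + (5) = 22, y = 3 + (2) = 5 -> the printout disagrees here
The earliest wrong entry is at step 2: it should read x = 22.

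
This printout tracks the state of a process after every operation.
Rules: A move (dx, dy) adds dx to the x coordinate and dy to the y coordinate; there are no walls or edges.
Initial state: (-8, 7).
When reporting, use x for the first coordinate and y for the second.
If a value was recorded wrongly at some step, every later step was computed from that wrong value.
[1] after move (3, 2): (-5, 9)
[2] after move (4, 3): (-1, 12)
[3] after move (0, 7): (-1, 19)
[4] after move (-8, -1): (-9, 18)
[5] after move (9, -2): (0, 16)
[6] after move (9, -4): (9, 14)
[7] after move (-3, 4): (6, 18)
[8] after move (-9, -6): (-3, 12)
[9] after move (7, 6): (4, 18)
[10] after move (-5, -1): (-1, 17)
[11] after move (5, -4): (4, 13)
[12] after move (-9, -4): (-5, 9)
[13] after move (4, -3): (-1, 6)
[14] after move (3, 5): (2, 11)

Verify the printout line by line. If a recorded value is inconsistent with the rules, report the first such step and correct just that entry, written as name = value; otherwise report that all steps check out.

step 6, y = 12

Step 1: x = -8 + (3) = -5, y = 7 + (2) = 9 — agrees with the printout.
Step 2: x = -5 + (4) = -1, y = 9 + (3) = 12 — checks out.
Step 3: x = -1 + (0) = -1, y = 12 + (7) = 19 — same as recorded.
Step 4: x = -1 + (-8) = -9, y = 19 + (-1) = 18 — consistent with the printout.
Step 5: x = -9 + (9) = 0, y = 18 + (-2) = 16 — exactly as logged.
Step 6: x = 0 + (9) = 9, y = 16 + (-4) = 12 — first mismatch against the printout.
First deviation found at step 6; the corrected entry is y = 12.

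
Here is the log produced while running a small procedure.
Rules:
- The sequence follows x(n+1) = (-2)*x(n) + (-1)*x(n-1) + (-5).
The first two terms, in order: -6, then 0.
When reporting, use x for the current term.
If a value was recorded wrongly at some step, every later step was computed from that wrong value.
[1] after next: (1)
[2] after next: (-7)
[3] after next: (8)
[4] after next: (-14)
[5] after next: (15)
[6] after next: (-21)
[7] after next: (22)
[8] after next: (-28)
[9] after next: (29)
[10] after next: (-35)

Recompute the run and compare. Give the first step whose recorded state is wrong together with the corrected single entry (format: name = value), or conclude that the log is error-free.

no error

1. x = -2*(0) + (-1)*(-6) + (-5) = 1 (verified)
2. x = -2*(1) + (-1)*(0) + (-5) = -7 (verified)
3. x = -2*(-7) + (-1)*(1) + (-5) = 8 (checks out)
4. x = -2*(8) + (-1)*(-7) + (-5) = -14 (in agreement)
5. x = -2*(-14) + (-1)*(8) + (-5) = 15 (consistent with the log)
6. x = -2*(15) + (-1)*(-14) + (-5) = -21 (matches)
7. x = -2*(-21) + (-1)*(15) + (-5) = 22 (exactly as logged)
8. x = -2*(22) + (-1)*(-21) + (-5) = -28 (matches)
9. x = -2*(-28) + (-1)*(22) + (-5) = 29 (verified)
10. x = -2*(29) + (-1)*(-28) + (-5) = -35 (in agreement)
All steps check out; nothing to correct.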